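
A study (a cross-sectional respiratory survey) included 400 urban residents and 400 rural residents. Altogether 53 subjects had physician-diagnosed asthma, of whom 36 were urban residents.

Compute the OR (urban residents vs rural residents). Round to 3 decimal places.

urban residents without the outcome: 400 − 36 = 364
rural residents with the outcome: 53 − 36 = 17
rural residents without the outcome: 400 − 17 = 383
OR = (36 × 383) / (364 × 17) = 13788/6188 ≈ 2.228

OR: 2.228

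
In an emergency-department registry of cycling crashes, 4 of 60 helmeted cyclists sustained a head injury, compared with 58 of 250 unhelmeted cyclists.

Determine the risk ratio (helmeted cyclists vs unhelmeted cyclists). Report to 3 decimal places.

0.287

risk, helmeted cyclists = 4/60 = 0.0667
risk, unhelmeted cyclists = 58/250 = 0.2320
RR = 0.0667 / 0.2320 = 0.287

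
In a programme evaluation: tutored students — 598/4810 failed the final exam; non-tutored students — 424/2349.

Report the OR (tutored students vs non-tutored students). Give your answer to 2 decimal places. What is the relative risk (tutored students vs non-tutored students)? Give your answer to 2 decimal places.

OR = 0.64; RR = 0.69

odds, tutored students = 598/4212 = 0.1420
odds, non-tutored students = 424/1925 = 0.2203
OR = 0.1420 / 0.2203 = 0.64
risk, tutored students = 598/4810 = 0.1243
risk, non-tutored students = 424/2349 = 0.1805
RR = 0.1243 / 0.1805 = 0.69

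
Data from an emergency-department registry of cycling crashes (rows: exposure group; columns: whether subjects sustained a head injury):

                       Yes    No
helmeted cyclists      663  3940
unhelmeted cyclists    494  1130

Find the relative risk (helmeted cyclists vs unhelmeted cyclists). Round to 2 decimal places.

risk, helmeted cyclists = 663/4603 = 0.1440
risk, unhelmeted cyclists = 494/1624 = 0.3042
RR = 0.1440 / 0.3042 = 0.47

0.47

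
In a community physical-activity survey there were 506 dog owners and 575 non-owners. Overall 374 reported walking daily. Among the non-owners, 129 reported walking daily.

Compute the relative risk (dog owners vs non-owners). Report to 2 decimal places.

dog owners with the outcome: 374 − 129 = 245
dog owners without the outcome: 506 − 245 = 261
non-owners without the outcome: 575 − 129 = 446
risk, dog owners = 245/506 = 0.4842
risk, non-owners = 129/575 = 0.2243
RR = 0.4842 / 0.2243 = 2.16

2.16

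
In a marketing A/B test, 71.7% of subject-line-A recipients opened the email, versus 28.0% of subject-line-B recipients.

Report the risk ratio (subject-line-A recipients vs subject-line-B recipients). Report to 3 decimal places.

RR = 0.7170 / 0.2800 = 2.561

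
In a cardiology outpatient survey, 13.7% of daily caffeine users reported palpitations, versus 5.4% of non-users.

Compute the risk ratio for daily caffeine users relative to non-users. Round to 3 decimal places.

RR = 0.1370 / 0.0540 = 2.537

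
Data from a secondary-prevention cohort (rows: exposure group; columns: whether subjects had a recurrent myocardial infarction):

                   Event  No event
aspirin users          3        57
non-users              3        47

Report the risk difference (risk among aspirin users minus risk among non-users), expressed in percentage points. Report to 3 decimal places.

risk, aspirin users = 3/60 = 0.0500
risk, non-users = 3/50 = 0.0600
risk difference = 0.0500 − 0.0600 = -0.0100 → -1.000 percentage points

RD = -1.000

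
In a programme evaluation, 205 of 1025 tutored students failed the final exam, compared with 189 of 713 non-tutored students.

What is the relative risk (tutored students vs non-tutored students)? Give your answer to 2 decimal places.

RR ≈ 0.75

risk, tutored students = 205/1025 = 0.2000
risk, non-tutored students = 189/713 = 0.2651
RR = 0.2000 / 0.2651 = 0.75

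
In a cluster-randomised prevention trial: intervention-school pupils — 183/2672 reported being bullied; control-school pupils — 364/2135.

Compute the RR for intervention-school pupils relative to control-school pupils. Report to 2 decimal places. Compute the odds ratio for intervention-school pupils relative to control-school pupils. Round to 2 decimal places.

RR = 0.40; OR = 0.36

risk, intervention-school pupils = 183/2672 = 0.0685
risk, control-school pupils = 364/2135 = 0.1705
RR = 0.0685 / 0.1705 = 0.40
OR = (183 × 1771) / (2489 × 364) = 324093/905996 ≈ 0.36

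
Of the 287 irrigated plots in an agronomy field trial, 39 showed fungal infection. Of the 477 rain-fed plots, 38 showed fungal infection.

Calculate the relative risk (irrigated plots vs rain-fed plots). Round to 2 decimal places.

RR = 1.71

risk, irrigated plots = 39/287 = 0.1359
risk, rain-fed plots = 38/477 = 0.0797
RR = 0.1359 / 0.0797 = 1.71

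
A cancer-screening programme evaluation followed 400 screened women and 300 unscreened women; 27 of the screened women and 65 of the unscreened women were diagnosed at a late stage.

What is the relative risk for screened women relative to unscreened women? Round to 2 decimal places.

risk, screened women = 27/400 = 0.0675
risk, unscreened women = 65/300 = 0.2167
RR = 0.0675 / 0.2167 = 0.31

RR: 0.31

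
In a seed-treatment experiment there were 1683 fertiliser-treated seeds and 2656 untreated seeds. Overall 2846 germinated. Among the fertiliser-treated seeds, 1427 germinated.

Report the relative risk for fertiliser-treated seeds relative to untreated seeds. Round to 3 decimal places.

fertiliser-treated seeds without the outcome: 1683 − 1427 = 256
untreated seeds with the outcome: 2846 − 1427 = 1419
untreated seeds without the outcome: 2656 − 1419 = 1237
risk, fertiliser-treated seeds = 1427/1683 = 0.8479
risk, untreated seeds = 1419/2656 = 0.5343
RR = 0.8479 / 0.5343 = 1.587

1.587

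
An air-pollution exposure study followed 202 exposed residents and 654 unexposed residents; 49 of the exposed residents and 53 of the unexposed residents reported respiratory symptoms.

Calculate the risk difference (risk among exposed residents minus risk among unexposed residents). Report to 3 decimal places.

0.162

risk, exposed residents = 49/202 = 0.2426
risk, unexposed residents = 53/654 = 0.0810
risk difference = 0.2426 − 0.0810 = 0.162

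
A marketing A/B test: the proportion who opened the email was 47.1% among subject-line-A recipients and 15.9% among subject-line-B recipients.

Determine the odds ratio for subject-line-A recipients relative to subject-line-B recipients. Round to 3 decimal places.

OR ≈ 4.709

odds, subject-line-A recipients = 0.4710/0.5290 = 0.8904
odds, subject-line-B recipients = 0.1590/0.8410 = 0.1891
OR = 0.8904 / 0.1891 = 4.709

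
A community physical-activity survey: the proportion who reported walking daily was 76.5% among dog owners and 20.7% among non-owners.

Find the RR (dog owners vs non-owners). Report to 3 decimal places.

RR = 0.7650 / 0.2070 = 3.696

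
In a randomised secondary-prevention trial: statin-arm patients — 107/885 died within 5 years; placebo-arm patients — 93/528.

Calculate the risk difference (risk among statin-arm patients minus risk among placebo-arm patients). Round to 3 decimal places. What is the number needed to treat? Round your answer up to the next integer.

RD = -0.055; NNT = 19

risk, statin-arm patients = 107/885 = 0.1209
risk, placebo-arm patients = 93/528 = 0.1761
risk difference = 0.1209 − 0.1761 = -0.055
absolute risk difference = 0.055232
1 / 0.055232 = 18.105 → round up → 19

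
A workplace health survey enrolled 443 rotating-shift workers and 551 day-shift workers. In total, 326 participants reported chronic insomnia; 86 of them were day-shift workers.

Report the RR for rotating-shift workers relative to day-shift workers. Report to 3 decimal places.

rotating-shift workers with the outcome: 326 − 86 = 240
rotating-shift workers without the outcome: 443 − 240 = 203
day-shift workers without the outcome: 551 − 86 = 465
risk, rotating-shift workers = 240/443 = 0.5418
risk, day-shift workers = 86/551 = 0.1561
RR = 0.5418 / 0.1561 = 3.471

3.471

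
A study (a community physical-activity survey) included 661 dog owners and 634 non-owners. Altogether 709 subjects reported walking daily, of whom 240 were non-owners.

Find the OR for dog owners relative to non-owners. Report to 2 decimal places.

4.01

dog owners with the outcome: 709 − 240 = 469
dog owners without the outcome: 661 − 469 = 192
non-owners without the outcome: 634 − 240 = 394
OR = (469 × 394) / (192 × 240) = 184786/46080 ≈ 4.01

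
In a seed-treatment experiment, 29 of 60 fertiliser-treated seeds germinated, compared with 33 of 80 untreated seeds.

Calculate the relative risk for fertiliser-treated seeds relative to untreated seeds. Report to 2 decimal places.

risk, fertiliser-treated seeds = 29/60 = 0.4833
risk, untreated seeds = 33/80 = 0.4125
RR = 0.4833 / 0.4125 = 1.17

RR: 1.17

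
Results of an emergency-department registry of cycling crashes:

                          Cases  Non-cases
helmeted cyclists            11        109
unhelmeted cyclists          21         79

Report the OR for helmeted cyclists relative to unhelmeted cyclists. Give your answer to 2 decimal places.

OR = (11 × 79) / (109 × 21) = 869/2289 ≈ 0.38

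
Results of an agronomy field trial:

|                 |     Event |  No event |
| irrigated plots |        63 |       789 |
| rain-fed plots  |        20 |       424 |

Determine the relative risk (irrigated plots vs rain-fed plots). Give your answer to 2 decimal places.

risk, irrigated plots = 63/852 = 0.07394
risk, rain-fed plots = 20/444 = 0.04505
RR = 0.07394 / 0.04505 = 1.64

1.64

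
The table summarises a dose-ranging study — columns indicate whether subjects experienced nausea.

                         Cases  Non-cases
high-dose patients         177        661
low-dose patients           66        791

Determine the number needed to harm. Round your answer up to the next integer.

8

risk, high-dose patients = 177/838 = 0.211217
risk, low-dose patients = 66/857 = 0.077013
absolute risk difference = 0.134204
1 / 0.134204 = 7.451 → round up → 8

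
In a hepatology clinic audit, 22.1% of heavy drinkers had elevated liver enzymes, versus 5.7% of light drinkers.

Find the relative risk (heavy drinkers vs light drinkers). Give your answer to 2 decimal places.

RR = 0.2210 / 0.0570 = 3.88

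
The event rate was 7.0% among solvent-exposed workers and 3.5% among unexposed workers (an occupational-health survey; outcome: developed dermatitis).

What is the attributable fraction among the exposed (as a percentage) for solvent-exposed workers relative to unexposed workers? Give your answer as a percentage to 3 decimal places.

AR% = (0.07000 − 0.03500) / 0.07000 = 0.5000 → 50.000%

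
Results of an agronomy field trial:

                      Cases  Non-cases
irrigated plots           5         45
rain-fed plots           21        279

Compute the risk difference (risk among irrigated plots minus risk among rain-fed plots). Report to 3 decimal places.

risk, irrigated plots = 5/50 = 0.1000
risk, rain-fed plots = 21/300 = 0.0700
risk difference = 0.1000 − 0.0700 = 0.030

RD = 0.030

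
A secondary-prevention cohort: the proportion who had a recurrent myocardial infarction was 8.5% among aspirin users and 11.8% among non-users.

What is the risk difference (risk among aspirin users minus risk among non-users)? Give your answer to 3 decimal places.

risk difference = 0.0850 − 0.1180 = -0.033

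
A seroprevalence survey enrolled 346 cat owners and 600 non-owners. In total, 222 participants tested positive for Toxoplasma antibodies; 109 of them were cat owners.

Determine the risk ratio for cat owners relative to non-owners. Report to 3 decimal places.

1.673

cat owners without the outcome: 346 − 109 = 237
non-owners with the outcome: 222 − 109 = 113
non-owners without the outcome: 600 − 113 = 487
risk, cat owners = 109/346 = 0.3150
risk, non-owners = 113/600 = 0.1883
RR = 0.3150 / 0.1883 = 1.673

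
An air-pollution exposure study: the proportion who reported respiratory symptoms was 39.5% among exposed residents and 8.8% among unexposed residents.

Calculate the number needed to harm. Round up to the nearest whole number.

4

absolute risk difference = 0.307000
1 / 0.307000 = 3.257 → round up → 4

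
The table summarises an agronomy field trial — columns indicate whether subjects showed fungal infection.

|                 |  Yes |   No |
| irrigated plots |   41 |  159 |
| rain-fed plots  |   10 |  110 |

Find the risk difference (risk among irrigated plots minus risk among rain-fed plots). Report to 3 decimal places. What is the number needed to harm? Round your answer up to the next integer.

risk, irrigated plots = 41/200 = 0.2050
risk, rain-fed plots = 10/120 = 0.0833
risk difference = 0.2050 − 0.0833 = 0.122
absolute risk difference = 0.121667
1 / 0.121667 = 8.219 → round up → 9

RD = 0.122; NNH = 9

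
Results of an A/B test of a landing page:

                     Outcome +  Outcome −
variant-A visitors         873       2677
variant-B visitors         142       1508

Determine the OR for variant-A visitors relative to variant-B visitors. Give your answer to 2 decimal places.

OR = 3.46

odds, variant-A visitors = 873/2677 = 0.3261
odds, variant-B visitors = 142/1508 = 0.0942
OR = 0.3261 / 0.0942 = 3.46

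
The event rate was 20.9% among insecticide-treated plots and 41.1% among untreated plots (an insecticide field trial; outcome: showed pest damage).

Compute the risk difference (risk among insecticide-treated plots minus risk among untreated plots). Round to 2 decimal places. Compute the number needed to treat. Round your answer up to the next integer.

risk difference = 0.2090 − 0.4110 = -0.20
absolute risk difference = 0.202000
1 / 0.202000 = 4.950 → round up → 5

RD = -0.20; NNT = 5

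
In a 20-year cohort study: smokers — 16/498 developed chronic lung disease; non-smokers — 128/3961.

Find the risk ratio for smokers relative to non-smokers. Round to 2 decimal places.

RR = 0.99

risk, smokers = 16/498 = 0.03213
risk, non-smokers = 128/3961 = 0.03232
RR = 0.03213 / 0.03232 = 0.99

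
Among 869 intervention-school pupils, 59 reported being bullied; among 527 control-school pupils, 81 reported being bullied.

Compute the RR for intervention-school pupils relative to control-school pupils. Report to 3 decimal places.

0.442

risk, intervention-school pupils = 59/869 = 0.0679
risk, control-school pupils = 81/527 = 0.1537
RR = 0.0679 / 0.1537 = 0.442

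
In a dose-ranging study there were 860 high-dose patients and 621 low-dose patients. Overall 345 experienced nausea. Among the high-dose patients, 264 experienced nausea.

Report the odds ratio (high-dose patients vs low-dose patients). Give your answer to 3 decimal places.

2.953

high-dose patients without the outcome: 860 − 264 = 596
low-dose patients with the outcome: 345 − 264 = 81
low-dose patients without the outcome: 621 − 81 = 540
OR = (264 × 540) / (596 × 81) = 142560/48276 ≈ 2.953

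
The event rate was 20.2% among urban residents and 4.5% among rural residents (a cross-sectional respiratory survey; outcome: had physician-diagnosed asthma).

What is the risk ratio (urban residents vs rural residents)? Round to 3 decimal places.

RR = 0.20200 / 0.04500 = 4.489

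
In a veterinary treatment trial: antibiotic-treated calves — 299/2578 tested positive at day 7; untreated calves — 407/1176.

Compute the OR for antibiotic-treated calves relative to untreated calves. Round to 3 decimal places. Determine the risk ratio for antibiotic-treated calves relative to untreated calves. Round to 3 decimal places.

odds, antibiotic-treated calves = 299/2279 = 0.1312
odds, untreated calves = 407/769 = 0.5293
OR = 0.1312 / 0.5293 = 0.248
risk, antibiotic-treated calves = 299/2578 = 0.1160
risk, untreated calves = 407/1176 = 0.3461
RR = 0.1160 / 0.3461 = 0.335

OR = 0.248; RR = 0.335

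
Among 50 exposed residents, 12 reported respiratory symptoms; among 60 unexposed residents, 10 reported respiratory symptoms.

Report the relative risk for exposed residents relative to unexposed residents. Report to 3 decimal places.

risk, exposed residents = 12/50 = 0.2400
risk, unexposed residents = 10/60 = 0.1667
RR = 0.2400 / 0.1667 = 1.440

RR ≈ 1.440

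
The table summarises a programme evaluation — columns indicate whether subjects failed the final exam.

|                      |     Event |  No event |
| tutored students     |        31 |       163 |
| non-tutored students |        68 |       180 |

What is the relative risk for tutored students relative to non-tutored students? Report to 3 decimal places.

risk, tutored students = 31/194 = 0.1598
risk, non-tutored students = 68/248 = 0.2742
RR = 0.1598 / 0.2742 = 0.583

RR = 0.583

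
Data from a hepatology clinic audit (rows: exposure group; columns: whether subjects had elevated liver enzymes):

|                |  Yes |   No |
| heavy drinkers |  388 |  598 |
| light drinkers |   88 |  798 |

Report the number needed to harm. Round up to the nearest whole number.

4

risk, heavy drinkers = 388/986 = 0.393509
risk, light drinkers = 88/886 = 0.099323
absolute risk difference = 0.294186
1 / 0.294186 = 3.399 → round up → 4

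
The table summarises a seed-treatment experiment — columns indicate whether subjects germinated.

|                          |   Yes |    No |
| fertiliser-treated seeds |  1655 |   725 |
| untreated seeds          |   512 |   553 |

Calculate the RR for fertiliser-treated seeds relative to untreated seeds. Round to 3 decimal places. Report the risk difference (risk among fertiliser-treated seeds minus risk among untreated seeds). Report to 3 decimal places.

risk, fertiliser-treated seeds = 1655/2380 = 0.6954
risk, untreated seeds = 512/1065 = 0.4808
RR = 0.6954 / 0.4808 = 1.446
risk difference = 0.6954 − 0.4808 = 0.215

RR = 1.446; RD = 0.215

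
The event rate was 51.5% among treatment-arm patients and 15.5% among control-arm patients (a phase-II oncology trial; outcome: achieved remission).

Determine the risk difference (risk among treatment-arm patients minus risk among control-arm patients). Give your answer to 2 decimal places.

risk difference = 0.5150 − 0.1550 = 0.36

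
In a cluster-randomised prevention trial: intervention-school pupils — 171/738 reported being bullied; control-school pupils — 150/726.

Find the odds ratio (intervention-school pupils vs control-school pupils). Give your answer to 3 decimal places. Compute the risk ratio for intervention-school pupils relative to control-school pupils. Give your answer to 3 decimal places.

OR = 1.158; RR = 1.121

odds, intervention-school pupils = 171/567 = 0.3016
odds, control-school pupils = 150/576 = 0.2604
OR = 0.3016 / 0.2604 = 1.158
risk, intervention-school pupils = 171/738 = 0.2317
risk, control-school pupils = 150/726 = 0.2066
RR = 0.2317 / 0.2066 = 1.121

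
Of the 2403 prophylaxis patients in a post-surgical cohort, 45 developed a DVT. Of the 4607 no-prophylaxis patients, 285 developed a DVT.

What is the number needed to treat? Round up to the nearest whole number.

risk, prophylaxis patients = 45/2403 = 0.018727
risk, no-prophylaxis patients = 285/4607 = 0.061862
absolute risk difference = 0.043136
1 / 0.043136 = 23.182 → round up → 24

NNT = 24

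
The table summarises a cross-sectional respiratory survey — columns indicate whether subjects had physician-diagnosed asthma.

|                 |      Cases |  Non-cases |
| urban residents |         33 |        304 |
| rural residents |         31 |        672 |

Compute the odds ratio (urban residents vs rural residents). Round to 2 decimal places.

OR = (33 × 672) / (304 × 31) = 22176/9424 ≈ 2.35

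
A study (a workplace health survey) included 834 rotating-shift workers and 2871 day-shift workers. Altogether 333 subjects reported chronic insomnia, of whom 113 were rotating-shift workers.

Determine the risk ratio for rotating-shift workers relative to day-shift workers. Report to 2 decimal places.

rotating-shift workers without the outcome: 834 − 113 = 721
day-shift workers with the outcome: 333 − 113 = 220
day-shift workers without the outcome: 2871 − 220 = 2651
risk, rotating-shift workers = 113/834 = 0.1355
risk, day-shift workers = 220/2871 = 0.0766
RR = 0.1355 / 0.0766 = 1.77

RR: 1.77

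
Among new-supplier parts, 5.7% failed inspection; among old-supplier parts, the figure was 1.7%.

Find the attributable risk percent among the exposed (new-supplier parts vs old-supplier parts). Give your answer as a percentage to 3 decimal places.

AR% = (0.05700 − 0.01700) / 0.05700 = 0.7018 → 70.175%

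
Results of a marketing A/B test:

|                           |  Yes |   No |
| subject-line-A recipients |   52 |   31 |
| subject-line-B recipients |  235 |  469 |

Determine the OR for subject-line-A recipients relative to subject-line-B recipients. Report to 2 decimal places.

OR = (52 × 469) / (31 × 235) = 24388/7285 ≈ 3.35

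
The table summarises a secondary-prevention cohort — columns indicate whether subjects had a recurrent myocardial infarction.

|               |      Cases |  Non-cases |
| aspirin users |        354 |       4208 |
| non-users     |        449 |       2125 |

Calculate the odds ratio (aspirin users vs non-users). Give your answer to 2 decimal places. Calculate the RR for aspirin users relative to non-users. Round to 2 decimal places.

OR = 0.40; RR = 0.44

OR = (354 × 2125) / (4208 × 449) = 752250/1889392 ≈ 0.40
risk, aspirin users = 354/4562 = 0.0776
risk, non-users = 449/2574 = 0.1744
RR = 0.0776 / 0.1744 = 0.44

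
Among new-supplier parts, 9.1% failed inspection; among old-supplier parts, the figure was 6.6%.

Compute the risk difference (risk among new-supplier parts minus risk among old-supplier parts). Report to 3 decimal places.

risk difference = 0.0910 − 0.0660 = 0.025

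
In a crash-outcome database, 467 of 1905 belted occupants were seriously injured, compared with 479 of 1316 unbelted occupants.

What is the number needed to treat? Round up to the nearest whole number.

risk, belted occupants = 467/1905 = 0.245144
risk, unbelted occupants = 479/1316 = 0.363982
absolute risk difference = 0.118837
1 / 0.118837 = 8.415 → round up → 9

9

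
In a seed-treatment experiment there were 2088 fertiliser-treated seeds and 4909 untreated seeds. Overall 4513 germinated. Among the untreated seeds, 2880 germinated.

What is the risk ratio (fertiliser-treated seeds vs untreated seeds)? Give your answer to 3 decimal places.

RR: 1.333

fertiliser-treated seeds with the outcome: 4513 − 2880 = 1633
fertiliser-treated seeds without the outcome: 2088 − 1633 = 455
untreated seeds without the outcome: 4909 − 2880 = 2029
risk, fertiliser-treated seeds = 1633/2088 = 0.7821
risk, untreated seeds = 2880/4909 = 0.5867
RR = 0.7821 / 0.5867 = 1.333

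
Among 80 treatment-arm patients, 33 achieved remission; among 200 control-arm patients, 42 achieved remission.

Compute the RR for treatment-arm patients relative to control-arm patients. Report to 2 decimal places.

1.96

risk, treatment-arm patients = 33/80 = 0.4125
risk, control-arm patients = 42/200 = 0.2100
RR = 0.4125 / 0.2100 = 1.96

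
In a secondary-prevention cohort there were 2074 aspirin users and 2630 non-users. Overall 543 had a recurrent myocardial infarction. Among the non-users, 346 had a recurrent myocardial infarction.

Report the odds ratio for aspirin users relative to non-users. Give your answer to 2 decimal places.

aspirin users with the outcome: 543 − 346 = 197
aspirin users without the outcome: 2074 − 197 = 1877
non-users without the outcome: 2630 − 346 = 2284
odds, aspirin users = 197/1877 = 0.1050
odds, non-users = 346/2284 = 0.1515
OR = 0.1050 / 0.1515 = 0.69

0.69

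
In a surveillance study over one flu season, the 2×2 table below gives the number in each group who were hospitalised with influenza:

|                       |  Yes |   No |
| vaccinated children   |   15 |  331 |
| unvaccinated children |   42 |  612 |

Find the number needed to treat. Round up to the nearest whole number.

48

risk, vaccinated children = 15/346 = 0.043353
risk, unvaccinated children = 42/654 = 0.064220
absolute risk difference = 0.020868
1 / 0.020868 = 47.920 → round up → 48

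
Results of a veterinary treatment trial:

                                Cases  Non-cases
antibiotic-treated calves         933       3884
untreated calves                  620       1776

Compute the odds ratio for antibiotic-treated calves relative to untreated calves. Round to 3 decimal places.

0.688

odds, antibiotic-treated calves = 933/3884 = 0.2402
odds, untreated calves = 620/1776 = 0.3491
OR = 0.2402 / 0.3491 = 0.688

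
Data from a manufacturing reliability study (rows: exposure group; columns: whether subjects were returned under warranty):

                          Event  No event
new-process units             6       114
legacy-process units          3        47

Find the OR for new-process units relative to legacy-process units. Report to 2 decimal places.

OR = (6 × 47) / (114 × 3) = 282/342 ≈ 0.82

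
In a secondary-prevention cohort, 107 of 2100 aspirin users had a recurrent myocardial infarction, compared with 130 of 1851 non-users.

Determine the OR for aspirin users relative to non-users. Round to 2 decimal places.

OR = (107 × 1721) / (1993 × 130) = 184147/259090 ≈ 0.71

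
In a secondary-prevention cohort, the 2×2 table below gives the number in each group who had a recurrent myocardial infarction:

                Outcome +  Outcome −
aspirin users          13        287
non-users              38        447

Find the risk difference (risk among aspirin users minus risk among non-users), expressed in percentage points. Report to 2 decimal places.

RD: -3.50

risk, aspirin users = 13/300 = 0.04333
risk, non-users = 38/485 = 0.07835
risk difference = 0.04333 − 0.07835 = -0.03502 → -3.50 percentage points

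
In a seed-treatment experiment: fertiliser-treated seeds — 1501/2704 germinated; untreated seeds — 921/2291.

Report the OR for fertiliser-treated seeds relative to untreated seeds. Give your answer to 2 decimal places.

1.86

odds, fertiliser-treated seeds = 1501/1203 = 1.2477
odds, untreated seeds = 921/1370 = 0.6723
OR = 1.2477 / 0.6723 = 1.86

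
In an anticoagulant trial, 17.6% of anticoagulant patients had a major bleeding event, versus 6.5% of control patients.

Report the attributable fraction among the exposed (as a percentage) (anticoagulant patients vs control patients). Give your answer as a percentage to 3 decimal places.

AR% = (0.1760 − 0.0650) / 0.1760 = 0.6307 → 63.068%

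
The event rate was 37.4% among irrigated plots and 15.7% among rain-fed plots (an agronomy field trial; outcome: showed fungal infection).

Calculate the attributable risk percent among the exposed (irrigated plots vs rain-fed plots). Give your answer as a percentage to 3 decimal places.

AR% = (0.3740 − 0.1570) / 0.3740 = 0.5802 → 58.021%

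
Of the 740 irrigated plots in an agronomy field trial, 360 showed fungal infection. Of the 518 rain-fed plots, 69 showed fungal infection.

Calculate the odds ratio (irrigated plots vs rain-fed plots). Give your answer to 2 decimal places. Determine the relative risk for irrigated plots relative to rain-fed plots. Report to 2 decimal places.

OR = 6.16; RR = 3.65

OR = (360 × 449) / (380 × 69) = 161640/26220 ≈ 6.16
risk, irrigated plots = 360/740 = 0.4865
risk, rain-fed plots = 69/518 = 0.1332
RR = 0.4865 / 0.1332 = 3.65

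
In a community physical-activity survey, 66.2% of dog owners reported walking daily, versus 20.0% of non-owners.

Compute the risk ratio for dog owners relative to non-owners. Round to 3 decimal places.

RR = 0.6620 / 0.2000 = 3.310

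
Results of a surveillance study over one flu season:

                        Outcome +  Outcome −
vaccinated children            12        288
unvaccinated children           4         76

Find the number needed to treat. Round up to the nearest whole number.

risk, vaccinated children = 12/300 = 0.040000
risk, unvaccinated children = 4/80 = 0.050000
absolute risk difference = 0.010000
1 / 0.010000 = 100.000 → round up → 100

100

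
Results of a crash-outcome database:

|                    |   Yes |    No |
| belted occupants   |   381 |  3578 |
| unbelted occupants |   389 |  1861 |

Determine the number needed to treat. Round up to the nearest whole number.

14

risk, belted occupants = 381/3959 = 0.096236
risk, unbelted occupants = 389/2250 = 0.172889
absolute risk difference = 0.076652
1 / 0.076652 = 13.046 → round up → 14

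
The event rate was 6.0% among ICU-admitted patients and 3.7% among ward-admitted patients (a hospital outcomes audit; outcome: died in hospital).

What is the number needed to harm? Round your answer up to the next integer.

absolute risk difference = 0.023000
1 / 0.023000 = 43.478 → round up → 44

44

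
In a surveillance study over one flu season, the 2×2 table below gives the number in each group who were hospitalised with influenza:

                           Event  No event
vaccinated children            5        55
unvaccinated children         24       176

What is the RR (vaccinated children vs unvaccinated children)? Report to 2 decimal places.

risk, vaccinated children = 5/60 = 0.0833
risk, unvaccinated children = 24/200 = 0.1200
RR = 0.0833 / 0.1200 = 0.69

RR: 0.69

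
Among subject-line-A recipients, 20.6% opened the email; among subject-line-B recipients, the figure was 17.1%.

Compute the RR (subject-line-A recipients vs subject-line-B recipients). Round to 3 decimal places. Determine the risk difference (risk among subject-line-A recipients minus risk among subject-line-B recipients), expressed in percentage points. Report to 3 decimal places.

RR = 1.205; RD = 3.500

RR = 0.2060 / 0.1710 = 1.205
risk difference = 0.2060 − 0.1710 = 0.0350 → 3.500 percentage points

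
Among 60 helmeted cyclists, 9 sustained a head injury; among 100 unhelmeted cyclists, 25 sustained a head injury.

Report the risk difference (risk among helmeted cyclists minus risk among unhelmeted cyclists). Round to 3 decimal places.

-0.100

risk, helmeted cyclists = 9/60 = 0.1500
risk, unhelmeted cyclists = 25/100 = 0.2500
risk difference = 0.1500 − 0.2500 = -0.100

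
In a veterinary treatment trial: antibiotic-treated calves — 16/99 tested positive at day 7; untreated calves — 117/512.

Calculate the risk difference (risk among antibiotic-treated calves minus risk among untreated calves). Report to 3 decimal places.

risk, antibiotic-treated calves = 16/99 = 0.1616
risk, untreated calves = 117/512 = 0.2285
risk difference = 0.1616 − 0.2285 = -0.067

RD ≈ -0.067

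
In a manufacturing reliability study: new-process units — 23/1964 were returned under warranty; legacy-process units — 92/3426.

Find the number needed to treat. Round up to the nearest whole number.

risk, new-process units = 23/1964 = 0.011711
risk, legacy-process units = 92/3426 = 0.026853
absolute risk difference = 0.015143
1 / 0.015143 = 66.037 → round up → 67

67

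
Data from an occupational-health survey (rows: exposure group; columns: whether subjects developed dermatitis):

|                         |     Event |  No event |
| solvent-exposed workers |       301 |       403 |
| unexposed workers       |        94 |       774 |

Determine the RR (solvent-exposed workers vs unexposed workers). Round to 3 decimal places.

RR = 3.948

risk, solvent-exposed workers = 301/704 = 0.4276
risk, unexposed workers = 94/868 = 0.1083
RR = 0.4276 / 0.1083 = 3.948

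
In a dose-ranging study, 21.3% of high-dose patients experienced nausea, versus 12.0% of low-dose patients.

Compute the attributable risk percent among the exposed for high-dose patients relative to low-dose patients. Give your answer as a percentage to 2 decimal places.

AR% = (0.2130 − 0.1200) / 0.2130 = 0.4366 → 43.66%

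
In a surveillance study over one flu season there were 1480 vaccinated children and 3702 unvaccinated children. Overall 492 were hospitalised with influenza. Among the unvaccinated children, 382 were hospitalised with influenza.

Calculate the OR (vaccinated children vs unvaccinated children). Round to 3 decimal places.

vaccinated children with the outcome: 492 − 382 = 110
vaccinated children without the outcome: 1480 − 110 = 1370
unvaccinated children without the outcome: 3702 − 382 = 3320
OR = (110 × 3320) / (1370 × 382) = 365200/523340 ≈ 0.698

0.698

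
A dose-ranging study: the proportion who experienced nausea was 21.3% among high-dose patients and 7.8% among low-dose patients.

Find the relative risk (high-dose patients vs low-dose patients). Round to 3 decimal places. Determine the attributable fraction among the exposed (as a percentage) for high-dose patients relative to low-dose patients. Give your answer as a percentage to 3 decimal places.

RR = 0.2130 / 0.0780 = 2.731
AR% = (0.2130 − 0.0780) / 0.2130 = 0.6338 → 63.380%

RR = 2.731; AR% = 63.380%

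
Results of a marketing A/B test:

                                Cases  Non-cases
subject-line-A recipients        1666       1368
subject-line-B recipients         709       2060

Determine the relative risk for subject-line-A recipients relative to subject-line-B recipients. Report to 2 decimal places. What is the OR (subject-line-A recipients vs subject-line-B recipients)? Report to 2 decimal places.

RR = 2.14; OR = 3.54

risk, subject-line-A recipients = 1666/3034 = 0.5491
risk, subject-line-B recipients = 709/2769 = 0.2560
RR = 0.5491 / 0.2560 = 2.14
odds, subject-line-A recipients = 1666/1368 = 1.2178
odds, subject-line-B recipients = 709/2060 = 0.3442
OR = 1.2178 / 0.3442 = 3.54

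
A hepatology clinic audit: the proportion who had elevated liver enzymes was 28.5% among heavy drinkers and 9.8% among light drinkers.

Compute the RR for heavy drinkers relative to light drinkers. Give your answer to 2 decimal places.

RR = 0.2850 / 0.0980 = 2.91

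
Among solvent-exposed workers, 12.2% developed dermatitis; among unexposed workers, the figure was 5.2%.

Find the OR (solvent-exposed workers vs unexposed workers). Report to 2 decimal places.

odds, solvent-exposed workers = 0.1220/0.8780 = 0.1390
odds, unexposed workers = 0.0520/0.9480 = 0.0549
OR = 0.1390 / 0.0549 = 2.53

OR: 2.53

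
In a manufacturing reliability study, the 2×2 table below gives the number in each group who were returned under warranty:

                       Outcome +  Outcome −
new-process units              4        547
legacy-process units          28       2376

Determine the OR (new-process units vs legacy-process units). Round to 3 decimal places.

OR = (4 × 2376) / (547 × 28) = 9504/15316 ≈ 0.621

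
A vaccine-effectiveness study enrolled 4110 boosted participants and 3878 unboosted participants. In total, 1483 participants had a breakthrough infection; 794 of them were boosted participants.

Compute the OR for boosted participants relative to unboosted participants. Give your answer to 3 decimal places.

boosted participants without the outcome: 4110 − 794 = 3316
unboosted participants with the outcome: 1483 − 794 = 689
unboosted participants without the outcome: 3878 − 689 = 3189
odds, boosted participants = 794/3316 = 0.2394
odds, unboosted participants = 689/3189 = 0.2161
OR = 0.2394 / 0.2161 = 1.108

OR ≈ 1.108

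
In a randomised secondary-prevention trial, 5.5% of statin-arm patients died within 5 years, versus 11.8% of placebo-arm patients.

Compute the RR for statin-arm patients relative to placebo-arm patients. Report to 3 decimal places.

RR = 0.0550 / 0.1180 = 0.466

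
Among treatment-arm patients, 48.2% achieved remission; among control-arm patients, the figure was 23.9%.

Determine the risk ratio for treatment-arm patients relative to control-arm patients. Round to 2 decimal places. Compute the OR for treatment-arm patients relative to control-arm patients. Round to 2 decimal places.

RR = 0.4820 / 0.2390 = 2.02
odds, treatment-arm patients = 0.4820/0.5180 = 0.9305
odds, control-arm patients = 0.2390/0.7610 = 0.3141
OR = 0.9305 / 0.3141 = 2.96

RR = 2.02; OR = 2.96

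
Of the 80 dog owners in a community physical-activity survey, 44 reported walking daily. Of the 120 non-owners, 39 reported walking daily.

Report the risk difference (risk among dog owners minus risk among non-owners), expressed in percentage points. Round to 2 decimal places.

risk, dog owners = 44/80 = 0.5500
risk, non-owners = 39/120 = 0.3250
risk difference = 0.5500 − 0.3250 = 0.2250 → 22.50 percentage points

22.50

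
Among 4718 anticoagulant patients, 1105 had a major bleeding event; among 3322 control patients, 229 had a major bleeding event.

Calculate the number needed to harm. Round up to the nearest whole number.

7

risk, anticoagulant patients = 1105/4718 = 0.234209
risk, control patients = 229/3322 = 0.068934
absolute risk difference = 0.165275
1 / 0.165275 = 6.051 → round up → 7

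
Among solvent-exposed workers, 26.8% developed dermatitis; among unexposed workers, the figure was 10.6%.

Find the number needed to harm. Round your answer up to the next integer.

absolute risk difference = 0.162000
1 / 0.162000 = 6.173 → round up → 7

7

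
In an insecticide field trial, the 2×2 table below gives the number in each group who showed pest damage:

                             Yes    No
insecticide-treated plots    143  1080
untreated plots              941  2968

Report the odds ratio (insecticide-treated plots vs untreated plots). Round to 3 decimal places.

odds, insecticide-treated plots = 143/1080 = 0.1324
odds, untreated plots = 941/2968 = 0.3170
OR = 0.1324 / 0.3170 = 0.418

0.418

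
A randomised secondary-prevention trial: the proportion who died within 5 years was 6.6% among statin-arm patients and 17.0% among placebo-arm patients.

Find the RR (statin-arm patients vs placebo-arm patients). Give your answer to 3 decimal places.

RR = 0.0660 / 0.1700 = 0.388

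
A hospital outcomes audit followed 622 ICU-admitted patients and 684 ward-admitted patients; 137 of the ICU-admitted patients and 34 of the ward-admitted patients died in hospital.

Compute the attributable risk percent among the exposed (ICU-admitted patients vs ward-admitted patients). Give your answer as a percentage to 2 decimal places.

AR% = 77.43%

risk, ICU-admitted patients = 137/622 = 0.22026
risk, ward-admitted patients = 34/684 = 0.04971
AR% = (0.22026 − 0.04971) / 0.22026 = 0.7743 → 77.43%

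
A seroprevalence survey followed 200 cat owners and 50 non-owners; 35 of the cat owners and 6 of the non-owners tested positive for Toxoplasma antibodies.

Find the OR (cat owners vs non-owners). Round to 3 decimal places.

OR = (35 × 44) / (165 × 6) = 1540/990 ≈ 1.556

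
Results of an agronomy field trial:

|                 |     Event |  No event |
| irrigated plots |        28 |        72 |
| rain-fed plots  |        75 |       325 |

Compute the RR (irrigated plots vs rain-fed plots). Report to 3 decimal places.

risk, irrigated plots = 28/100 = 0.2800
risk, rain-fed plots = 75/400 = 0.1875
RR = 0.2800 / 0.1875 = 1.493

1.493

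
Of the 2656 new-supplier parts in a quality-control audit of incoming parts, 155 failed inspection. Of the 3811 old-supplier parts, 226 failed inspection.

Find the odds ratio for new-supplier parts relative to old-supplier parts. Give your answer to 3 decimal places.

OR = (155 × 3585) / (2501 × 226) = 555675/565226 ≈ 0.983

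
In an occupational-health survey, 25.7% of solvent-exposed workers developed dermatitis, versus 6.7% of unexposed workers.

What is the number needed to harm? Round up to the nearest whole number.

NNH: 6

absolute risk difference = 0.190000
1 / 0.190000 = 5.263 → round up → 6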